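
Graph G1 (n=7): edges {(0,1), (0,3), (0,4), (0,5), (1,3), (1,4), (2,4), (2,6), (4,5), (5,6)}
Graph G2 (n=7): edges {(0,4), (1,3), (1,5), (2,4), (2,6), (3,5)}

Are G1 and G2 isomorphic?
No, not isomorphic

The graphs are NOT isomorphic.

Connected components of G1: 1 component(s) with vertex sets [[0, 1, 2, 3, 4, 5, 6]], sizes [7].
Connected components of G2: 2 component(s) with vertex sets [[1, 3, 5], [0, 2, 4, 6]], sizes [3, 4].
The number of connected components (and the multiset of component sizes) is an isomorphism invariant — an isomorphism maps each component of G1 bijectively onto a component of G2. Since G1 has 1 component(s) and G2 has 2, they cannot be isomorphic.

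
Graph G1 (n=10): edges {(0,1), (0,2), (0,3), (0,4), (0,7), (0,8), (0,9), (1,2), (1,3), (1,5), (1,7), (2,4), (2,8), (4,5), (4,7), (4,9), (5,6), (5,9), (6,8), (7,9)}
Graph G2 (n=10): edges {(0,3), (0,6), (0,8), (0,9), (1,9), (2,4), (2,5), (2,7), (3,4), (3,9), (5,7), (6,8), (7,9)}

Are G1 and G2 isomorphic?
No, not isomorphic

The graphs are NOT isomorphic.

Counting triangles (3-cliques): G1 has 10, G2 has 3.
Triangle count is an isomorphism invariant, so differing triangle counts rule out isomorphism.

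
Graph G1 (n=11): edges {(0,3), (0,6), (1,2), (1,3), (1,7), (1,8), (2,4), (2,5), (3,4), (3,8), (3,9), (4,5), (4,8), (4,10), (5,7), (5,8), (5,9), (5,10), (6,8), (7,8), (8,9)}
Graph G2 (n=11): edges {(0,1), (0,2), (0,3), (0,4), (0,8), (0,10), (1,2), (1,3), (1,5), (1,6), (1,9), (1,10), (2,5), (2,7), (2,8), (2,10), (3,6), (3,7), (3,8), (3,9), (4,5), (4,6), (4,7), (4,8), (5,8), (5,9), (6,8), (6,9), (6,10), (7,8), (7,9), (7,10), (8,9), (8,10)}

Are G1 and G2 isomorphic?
No, not isomorphic

The graphs are NOT isomorphic.

Counting triangles (3-cliques): G1 has 9, G2 has 32.
Triangle count is an isomorphism invariant, so differing triangle counts rule out isomorphism.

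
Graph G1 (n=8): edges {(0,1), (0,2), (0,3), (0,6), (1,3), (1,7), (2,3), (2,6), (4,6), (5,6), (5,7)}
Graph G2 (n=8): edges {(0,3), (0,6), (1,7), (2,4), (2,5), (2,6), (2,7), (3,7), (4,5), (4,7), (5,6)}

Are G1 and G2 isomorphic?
Yes, isomorphic

The graphs are isomorphic.
One valid mapping φ: V(G1) → V(G2): 0→2, 1→6, 2→4, 3→5, 4→1, 5→3, 6→7, 7→0

Verify φ preserves adjacency — for each edge of G1, its image is an edge of G2:
  (0,1) → (φ(0),φ(1)) = (2,6) ∈ E(G2) ✓
  (0,2) → (φ(0),φ(2)) = (2,4) ∈ E(G2) ✓
  (0,3) → (φ(0),φ(3)) = (2,5) ∈ E(G2) ✓
  (0,6) → (φ(0),φ(6)) = (2,7) ∈ E(G2) ✓
  (1,3) → (φ(1),φ(3)) = (5,6) ∈ E(G2) ✓
  (1,7) → (φ(1),φ(7)) = (0,6) ∈ E(G2) ✓
  (2,3) → (φ(2),φ(3)) = (4,5) ∈ E(G2) ✓
  (2,6) → (φ(2),φ(6)) = (4,7) ∈ E(G2) ✓
  (4,6) → (φ(4),φ(6)) = (1,7) ∈ E(G2) ✓
  (5,6) → (φ(5),φ(6)) = (3,7) ∈ E(G2) ✓
  (5,7) → (φ(5),φ(7)) = (0,3) ∈ E(G2) ✓
All 11 edges of G1 map to edges of G2, and |E(G1)| = |E(G2)| = 11, so φ is a bijection on edges as well as vertices. Hence G1 ≅ G2.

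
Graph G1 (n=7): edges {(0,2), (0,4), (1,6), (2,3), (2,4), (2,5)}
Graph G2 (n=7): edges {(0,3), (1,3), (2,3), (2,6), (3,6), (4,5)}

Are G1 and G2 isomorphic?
Yes, isomorphic

The graphs are isomorphic.
One valid mapping φ: V(G1) → V(G2): 0→2, 1→4, 2→3, 3→1, 4→6, 5→0, 6→5

Verify φ preserves adjacency — for each edge of G1, its image is an edge of G2:
  (0,2) → (φ(0),φ(2)) = (2,3) ∈ E(G2) ✓
  (0,4) → (φ(0),φ(4)) = (2,6) ∈ E(G2) ✓
  (1,6) → (φ(1),φ(6)) = (4,5) ∈ E(G2) ✓
  (2,3) → (φ(2),φ(3)) = (1,3) ∈ E(G2) ✓
  (2,4) → (φ(2),φ(4)) = (3,6) ∈ E(G2) ✓
  (2,5) → (φ(2),φ(5)) = (0,3) ∈ E(G2) ✓
All 6 edges of G1 map to edges of G2, and |E(G1)| = |E(G2)| = 6, so φ is a bijection on edges as well as vertices. Hence G1 ≅ G2.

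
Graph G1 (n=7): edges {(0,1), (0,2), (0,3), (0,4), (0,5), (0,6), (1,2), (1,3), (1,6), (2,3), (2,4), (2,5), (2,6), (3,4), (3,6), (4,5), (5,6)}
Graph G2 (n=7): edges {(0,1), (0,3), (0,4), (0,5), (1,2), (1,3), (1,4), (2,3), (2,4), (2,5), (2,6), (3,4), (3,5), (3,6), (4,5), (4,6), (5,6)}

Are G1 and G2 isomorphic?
Yes, isomorphic

The graphs are isomorphic.
One valid mapping φ: V(G1) → V(G2): 0→3, 1→6, 2→4, 3→2, 4→1, 5→0, 6→5

Verify φ preserves adjacency — for each edge of G1, its image is an edge of G2:
  (0,1) → (φ(0),φ(1)) = (3,6) ∈ E(G2) ✓
  (0,2) → (φ(0),φ(2)) = (3,4) ∈ E(G2) ✓
  (0,3) → (φ(0),φ(3)) = (2,3) ∈ E(G2) ✓
  (0,4) → (φ(0),φ(4)) = (1,3) ∈ E(G2) ✓
  (0,5) → (φ(0),φ(5)) = (0,3) ∈ E(G2) ✓
  (0,6) → (φ(0),φ(6)) = (3,5) ∈ E(G2) ✓
  (1,2) → (φ(1),φ(2)) = (4,6) ∈ E(G2) ✓
  (1,3) → (φ(1),φ(3)) = (2,6) ∈ E(G2) ✓
  (1,6) → (φ(1),φ(6)) = (5,6) ∈ E(G2) ✓
  (2,3) → (φ(2),φ(3)) = (2,4) ∈ E(G2) ✓
  (2,4) → (φ(2),φ(4)) = (1,4) ∈ E(G2) ✓
  (2,5) → (φ(2),φ(5)) = (0,4) ∈ E(G2) ✓
  (2,6) → (φ(2),φ(6)) = (4,5) ∈ E(G2) ✓
  (3,4) → (φ(3),φ(4)) = (1,2) ∈ E(G2) ✓
  (3,6) → (φ(3),φ(6)) = (2,5) ∈ E(G2) ✓
  (4,5) → (φ(4),φ(5)) = (0,1) ∈ E(G2) ✓
  (5,6) → (φ(5),φ(6)) = (0,5) ∈ E(G2) ✓
All 17 edges of G1 map to edges of G2, and |E(G1)| = |E(G2)| = 17, so φ is a bijection on edges as well as vertices. Hence G1 ≅ G2.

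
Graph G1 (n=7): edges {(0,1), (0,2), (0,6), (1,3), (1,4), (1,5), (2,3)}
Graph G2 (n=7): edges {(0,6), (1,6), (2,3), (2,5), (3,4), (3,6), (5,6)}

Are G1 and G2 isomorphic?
Yes, isomorphic

The graphs are isomorphic.
One valid mapping φ: V(G1) → V(G2): 0→3, 1→6, 2→2, 3→5, 4→1, 5→0, 6→4

Verify φ preserves adjacency — for each edge of G1, its image is an edge of G2:
  (0,1) → (φ(0),φ(1)) = (3,6) ∈ E(G2) ✓
  (0,2) → (φ(0),φ(2)) = (2,3) ∈ E(G2) ✓
  (0,6) → (φ(0),φ(6)) = (3,4) ∈ E(G2) ✓
  (1,3) → (φ(1),φ(3)) = (5,6) ∈ E(G2) ✓
  (1,4) → (φ(1),φ(4)) = (1,6) ∈ E(G2) ✓
  (1,5) → (φ(1),φ(5)) = (0,6) ∈ E(G2) ✓
  (2,3) → (φ(2),φ(3)) = (2,5) ∈ E(G2) ✓
All 7 edges of G1 map to edges of G2, and |E(G1)| = |E(G2)| = 7, so φ is a bijection on edges as well as vertices. Hence G1 ≅ G2.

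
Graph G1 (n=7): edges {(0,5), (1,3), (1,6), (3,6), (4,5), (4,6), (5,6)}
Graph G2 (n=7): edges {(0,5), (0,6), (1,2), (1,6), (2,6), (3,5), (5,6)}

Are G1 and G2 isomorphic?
Yes, isomorphic

The graphs are isomorphic.
One valid mapping φ: V(G1) → V(G2): 0→3, 1→2, 2→4, 3→1, 4→0, 5→5, 6→6

Verify φ preserves adjacency — for each edge of G1, its image is an edge of G2:
  (0,5) → (φ(0),φ(5)) = (3,5) ∈ E(G2) ✓
  (1,3) → (φ(1),φ(3)) = (1,2) ∈ E(G2) ✓
  (1,6) → (φ(1),φ(6)) = (2,6) ∈ E(G2) ✓
  (3,6) → (φ(3),φ(6)) = (1,6) ∈ E(G2) ✓
  (4,5) → (φ(4),φ(5)) = (0,5) ∈ E(G2) ✓
  (4,6) → (φ(4),φ(6)) = (0,6) ∈ E(G2) ✓
  (5,6) → (φ(5),φ(6)) = (5,6) ∈ E(G2) ✓
All 7 edges of G1 map to edges of G2, and |E(G1)| = |E(G2)| = 7, so φ is a bijection on edges as well as vertices. Hence G1 ≅ G2.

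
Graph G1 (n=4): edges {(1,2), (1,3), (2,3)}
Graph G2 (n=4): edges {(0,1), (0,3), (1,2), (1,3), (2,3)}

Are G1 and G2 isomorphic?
No, not isomorphic

The graphs are NOT isomorphic.

Counting edges: G1 has 3 edge(s); G2 has 5 edge(s).
Edge count is an isomorphism invariant (a bijection on vertices induces a bijection on edges), so differing edge counts rule out isomorphism.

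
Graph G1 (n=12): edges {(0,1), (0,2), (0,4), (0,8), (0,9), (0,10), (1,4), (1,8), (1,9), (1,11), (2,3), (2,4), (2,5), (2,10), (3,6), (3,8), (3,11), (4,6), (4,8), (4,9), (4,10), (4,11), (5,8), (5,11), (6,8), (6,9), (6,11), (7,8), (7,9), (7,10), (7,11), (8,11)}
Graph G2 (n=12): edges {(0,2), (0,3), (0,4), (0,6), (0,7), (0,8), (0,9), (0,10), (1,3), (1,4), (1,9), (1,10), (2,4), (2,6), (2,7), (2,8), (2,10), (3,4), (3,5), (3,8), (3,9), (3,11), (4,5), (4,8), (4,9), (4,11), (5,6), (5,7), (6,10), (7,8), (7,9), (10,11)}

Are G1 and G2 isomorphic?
Yes, isomorphic

The graphs are isomorphic.
One valid mapping φ: V(G1) → V(G2): 0→2, 1→8, 2→10, 3→1, 4→0, 5→11, 6→9, 7→5, 8→4, 9→7, 10→6, 11→3

Verify φ preserves adjacency — for each edge of G1, its image is an edge of G2:
  (0,1) → (φ(0),φ(1)) = (2,8) ∈ E(G2) ✓
  (0,2) → (φ(0),φ(2)) = (2,10) ∈ E(G2) ✓
  (0,4) → (φ(0),φ(4)) = (0,2) ∈ E(G2) ✓
  (0,8) → (φ(0),φ(8)) = (2,4) ∈ E(G2) ✓
  (0,9) → (φ(0),φ(9)) = (2,7) ∈ E(G2) ✓
  (0,10) → (φ(0),φ(10)) = (2,6) ∈ E(G2) ✓
  (1,4) → (φ(1),φ(4)) = (0,8) ∈ E(G2) ✓
  (1,8) → (φ(1),φ(8)) = (4,8) ∈ E(G2) ✓
  (1,9) → (φ(1),φ(9)) = (7,8) ∈ E(G2) ✓
  (1,11) → (φ(1),φ(11)) = (3,8) ∈ E(G2) ✓
  (2,3) → (φ(2),φ(3)) = (1,10) ∈ E(G2) ✓
  (2,4) → (φ(2),φ(4)) = (0,10) ∈ E(G2) ✓
  (2,5) → (φ(2),φ(5)) = (10,11) ∈ E(G2) ✓
  (2,10) → (φ(2),φ(10)) = (6,10) ∈ E(G2) ✓
  (3,6) → (φ(3),φ(6)) = (1,9) ∈ E(G2) ✓
  (3,8) → (φ(3),φ(8)) = (1,4) ∈ E(G2) ✓
  (3,11) → (φ(3),φ(11)) = (1,3) ∈ E(G2) ✓
  (4,6) → (φ(4),φ(6)) = (0,9) ∈ E(G2) ✓
  (4,8) → (φ(4),φ(8)) = (0,4) ∈ E(G2) ✓
  (4,9) → (φ(4),φ(9)) = (0,7) ∈ E(G2) ✓
  (4,10) → (φ(4),φ(10)) = (0,6) ∈ E(G2) ✓
  (4,11) → (φ(4),φ(11)) = (0,3) ∈ E(G2) ✓
  (5,8) → (φ(5),φ(8)) = (4,11) ∈ E(G2) ✓
  (5,11) → (φ(5),φ(11)) = (3,11) ∈ E(G2) ✓
  (6,8) → (φ(6),φ(8)) = (4,9) ∈ E(G2) ✓
  (6,9) → (φ(6),φ(9)) = (7,9) ∈ E(G2) ✓
  (6,11) → (φ(6),φ(11)) = (3,9) ∈ E(G2) ✓
  (7,8) → (φ(7),φ(8)) = (4,5) ∈ E(G2) ✓
  (7,9) → (φ(7),φ(9)) = (5,7) ∈ E(G2) ✓
  (7,10) → (φ(7),φ(10)) = (5,6) ∈ E(G2) ✓
  (7,11) → (φ(7),φ(11)) = (3,5) ∈ E(G2) ✓
  (8,11) → (φ(8),φ(11)) = (3,4) ∈ E(G2) ✓
All 32 edges of G1 map to edges of G2, and |E(G1)| = |E(G2)| = 32, so φ is a bijection on edges as well as vertices. Hence G1 ≅ G2.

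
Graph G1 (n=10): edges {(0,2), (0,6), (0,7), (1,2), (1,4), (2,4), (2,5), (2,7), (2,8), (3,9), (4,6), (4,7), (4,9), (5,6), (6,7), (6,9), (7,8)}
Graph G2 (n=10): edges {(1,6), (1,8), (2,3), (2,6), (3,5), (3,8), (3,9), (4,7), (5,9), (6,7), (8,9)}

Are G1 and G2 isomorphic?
No, not isomorphic

The graphs are NOT isomorphic.

Connected components of G1: 1 component(s) with vertex sets [[0, 1, 2, 3, 4, 5, 6, 7, 8, 9]], sizes [10].
Connected components of G2: 2 component(s) with vertex sets [[0], [1, 2, 3, 4, 5, 6, 7, 8, 9]], sizes [1, 9].
The number of connected components (and the multiset of component sizes) is an isomorphism invariant — an isomorphism maps each component of G1 bijectively onto a component of G2. Since G1 has 1 component(s) and G2 has 2, they cannot be isomorphic.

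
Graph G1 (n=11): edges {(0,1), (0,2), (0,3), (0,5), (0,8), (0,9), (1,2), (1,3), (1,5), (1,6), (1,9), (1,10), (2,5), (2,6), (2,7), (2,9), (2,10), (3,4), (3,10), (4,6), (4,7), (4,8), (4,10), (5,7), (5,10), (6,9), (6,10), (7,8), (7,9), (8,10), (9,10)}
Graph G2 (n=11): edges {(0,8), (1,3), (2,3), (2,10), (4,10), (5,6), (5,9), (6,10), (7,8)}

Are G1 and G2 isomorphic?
No, not isomorphic

The graphs are NOT isomorphic.

Connected components of G1: 1 component(s) with vertex sets [[0, 1, 2, 3, 4, 5, 6, 7, 8, 9, 10]], sizes [11].
Connected components of G2: 2 component(s) with vertex sets [[0, 7, 8], [1, 2, 3, 4, 5, 6, 9, 10]], sizes [3, 8].
The number of connected components (and the multiset of component sizes) is an isomorphism invariant — an isomorphism maps each component of G1 bijectively onto a component of G2. Since G1 has 1 component(s) and G2 has 2, they cannot be isomorphic.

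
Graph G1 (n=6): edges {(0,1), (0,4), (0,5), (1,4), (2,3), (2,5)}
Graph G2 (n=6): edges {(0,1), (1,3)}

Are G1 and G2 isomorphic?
No, not isomorphic

The graphs are NOT isomorphic.

Connected components of G1: 1 component(s) with vertex sets [[0, 1, 2, 3, 4, 5]], sizes [6].
Connected components of G2: 4 component(s) with vertex sets [[2], [4], [5], [0, 1, 3]], sizes [1, 1, 1, 3].
The number of connected components (and the multiset of component sizes) is an isomorphism invariant — an isomorphism maps each component of G1 bijectively onto a component of G2. Since G1 has 1 component(s) and G2 has 4, they cannot be isomorphic.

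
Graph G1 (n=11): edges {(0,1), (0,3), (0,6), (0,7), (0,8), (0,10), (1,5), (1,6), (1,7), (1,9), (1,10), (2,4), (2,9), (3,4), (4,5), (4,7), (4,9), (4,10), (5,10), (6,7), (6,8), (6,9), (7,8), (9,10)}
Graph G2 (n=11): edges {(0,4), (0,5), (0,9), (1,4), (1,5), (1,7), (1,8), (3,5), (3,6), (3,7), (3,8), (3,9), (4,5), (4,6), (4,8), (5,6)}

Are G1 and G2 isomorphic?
No, not isomorphic

The graphs are NOT isomorphic.

Connected components of G1: 1 component(s) with vertex sets [[0, 1, 2, 3, 4, 5, 6, 7, 8, 9, 10]], sizes [11].
Connected components of G2: 3 component(s) with vertex sets [[2], [10], [0, 1, 3, 4, 5, 6, 7, 8, 9]], sizes [1, 1, 9].
The number of connected components (and the multiset of component sizes) is an isomorphism invariant — an isomorphism maps each component of G1 bijectively onto a component of G2. Since G1 has 1 component(s) and G2 has 3, they cannot be isomorphic.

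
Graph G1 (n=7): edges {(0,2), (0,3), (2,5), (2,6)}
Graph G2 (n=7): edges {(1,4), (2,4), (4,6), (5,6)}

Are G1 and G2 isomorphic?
Yes, isomorphic

The graphs are isomorphic.
One valid mapping φ: V(G1) → V(G2): 0→6, 1→0, 2→4, 3→5, 4→3, 5→2, 6→1

Verify φ preserves adjacency — for each edge of G1, its image is an edge of G2:
  (0,2) → (φ(0),φ(2)) = (4,6) ∈ E(G2) ✓
  (0,3) → (φ(0),φ(3)) = (5,6) ∈ E(G2) ✓
  (2,5) → (φ(2),φ(5)) = (2,4) ∈ E(G2) ✓
  (2,6) → (φ(2),φ(6)) = (1,4) ∈ E(G2) ✓
All 4 edges of G1 map to edges of G2, and |E(G1)| = |E(G2)| = 4, so φ is a bijection on edges as well as vertices. Hence G1 ≅ G2.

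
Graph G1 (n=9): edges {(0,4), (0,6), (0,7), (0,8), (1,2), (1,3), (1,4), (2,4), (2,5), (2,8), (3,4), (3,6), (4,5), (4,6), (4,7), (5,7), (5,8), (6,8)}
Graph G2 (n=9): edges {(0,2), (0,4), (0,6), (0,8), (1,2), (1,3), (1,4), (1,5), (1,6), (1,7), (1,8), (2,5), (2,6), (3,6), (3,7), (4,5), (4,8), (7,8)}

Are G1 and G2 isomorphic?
Yes, isomorphic

The graphs are isomorphic.
One valid mapping φ: V(G1) → V(G2): 0→4, 1→3, 2→6, 3→7, 4→1, 5→2, 6→8, 7→5, 8→0

Verify φ preserves adjacency — for each edge of G1, its image is an edge of G2:
  (0,4) → (φ(0),φ(4)) = (1,4) ∈ E(G2) ✓
  (0,6) → (φ(0),φ(6)) = (4,8) ∈ E(G2) ✓
  (0,7) → (φ(0),φ(7)) = (4,5) ∈ E(G2) ✓
  (0,8) → (φ(0),φ(8)) = (0,4) ∈ E(G2) ✓
  (1,2) → (φ(1),φ(2)) = (3,6) ∈ E(G2) ✓
  (1,3) → (φ(1),φ(3)) = (3,7) ∈ E(G2) ✓
  (1,4) → (φ(1),φ(4)) = (1,3) ∈ E(G2) ✓
  (2,4) → (φ(2),φ(4)) = (1,6) ∈ E(G2) ✓
  (2,5) → (φ(2),φ(5)) = (2,6) ∈ E(G2) ✓
  (2,8) → (φ(2),φ(8)) = (0,6) ∈ E(G2) ✓
  (3,4) → (φ(3),φ(4)) = (1,7) ∈ E(G2) ✓
  (3,6) → (φ(3),φ(6)) = (7,8) ∈ E(G2) ✓
  (4,5) → (φ(4),φ(5)) = (1,2) ∈ E(G2) ✓
  (4,6) → (φ(4),φ(6)) = (1,8) ∈ E(G2) ✓
  (4,7) → (φ(4),φ(7)) = (1,5) ∈ E(G2) ✓
  (5,7) → (φ(5),φ(7)) = (2,5) ∈ E(G2) ✓
  (5,8) → (φ(5),φ(8)) = (0,2) ∈ E(G2) ✓
  (6,8) → (φ(6),φ(8)) = (0,8) ∈ E(G2) ✓
All 18 edges of G1 map to edges of G2, and |E(G1)| = |E(G2)| = 18, so φ is a bijection on edges as well as vertices. Hence G1 ≅ G2.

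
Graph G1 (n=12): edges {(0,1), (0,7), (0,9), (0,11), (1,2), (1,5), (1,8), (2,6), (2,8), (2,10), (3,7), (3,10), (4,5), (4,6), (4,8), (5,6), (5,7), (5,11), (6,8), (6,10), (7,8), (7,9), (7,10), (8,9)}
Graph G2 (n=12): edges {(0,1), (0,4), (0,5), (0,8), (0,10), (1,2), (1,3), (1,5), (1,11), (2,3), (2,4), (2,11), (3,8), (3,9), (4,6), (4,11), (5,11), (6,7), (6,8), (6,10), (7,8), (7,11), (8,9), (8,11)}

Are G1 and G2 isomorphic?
Yes, isomorphic

The graphs are isomorphic.
One valid mapping φ: V(G1) → V(G2): 0→6, 1→4, 2→2, 3→9, 4→5, 5→0, 6→1, 7→8, 8→11, 9→7, 10→3, 11→10

Verify φ preserves adjacency — for each edge of G1, its image is an edge of G2:
  (0,1) → (φ(0),φ(1)) = (4,6) ∈ E(G2) ✓
  (0,7) → (φ(0),φ(7)) = (6,8) ∈ E(G2) ✓
  (0,9) → (φ(0),φ(9)) = (6,7) ∈ E(G2) ✓
  (0,11) → (φ(0),φ(11)) = (6,10) ∈ E(G2) ✓
  (1,2) → (φ(1),φ(2)) = (2,4) ∈ E(G2) ✓
  (1,5) → (φ(1),φ(5)) = (0,4) ∈ E(G2) ✓
  (1,8) → (φ(1),φ(8)) = (4,11) ∈ E(G2) ✓
  (2,6) → (φ(2),φ(6)) = (1,2) ∈ E(G2) ✓
  (2,8) → (φ(2),φ(8)) = (2,11) ∈ E(G2) ✓
  (2,10) → (φ(2),φ(10)) = (2,3) ∈ E(G2) ✓
  (3,7) → (φ(3),φ(7)) = (8,9) ∈ E(G2) ✓
  (3,10) → (φ(3),φ(10)) = (3,9) ∈ E(G2) ✓
  (4,5) → (φ(4),φ(5)) = (0,5) ∈ E(G2) ✓
  (4,6) → (φ(4),φ(6)) = (1,5) ∈ E(G2) ✓
  (4,8) → (φ(4),φ(8)) = (5,11) ∈ E(G2) ✓
  (5,6) → (φ(5),φ(6)) = (0,1) ∈ E(G2) ✓
  (5,7) → (φ(5),φ(7)) = (0,8) ∈ E(G2) ✓
  (5,11) → (φ(5),φ(11)) = (0,10) ∈ E(G2) ✓
  (6,8) → (φ(6),φ(8)) = (1,11) ∈ E(G2) ✓
  (6,10) → (φ(6),φ(10)) = (1,3) ∈ E(G2) ✓
  (7,8) → (φ(7),φ(8)) = (8,11) ∈ E(G2) ✓
  (7,9) → (φ(7),φ(9)) = (7,8) ∈ E(G2) ✓
  (7,10) → (φ(7),φ(10)) = (3,8) ∈ E(G2) ✓
  (8,9) → (φ(8),φ(9)) = (7,11) ∈ E(G2) ✓
All 24 edges of G1 map to edges of G2, and |E(G1)| = |E(G2)| = 24, so φ is a bijection on edges as well as vertices. Hence G1 ≅ G2.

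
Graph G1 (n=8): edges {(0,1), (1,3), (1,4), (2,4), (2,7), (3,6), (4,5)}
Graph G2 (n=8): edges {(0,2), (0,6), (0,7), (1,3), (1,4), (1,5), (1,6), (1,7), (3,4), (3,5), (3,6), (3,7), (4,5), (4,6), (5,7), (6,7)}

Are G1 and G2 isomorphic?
No, not isomorphic

The graphs are NOT isomorphic.

Counting triangles (3-cliques): G1 has 0, G2 has 13.
Triangle count is an isomorphism invariant, so differing triangle counts rule out isomorphism.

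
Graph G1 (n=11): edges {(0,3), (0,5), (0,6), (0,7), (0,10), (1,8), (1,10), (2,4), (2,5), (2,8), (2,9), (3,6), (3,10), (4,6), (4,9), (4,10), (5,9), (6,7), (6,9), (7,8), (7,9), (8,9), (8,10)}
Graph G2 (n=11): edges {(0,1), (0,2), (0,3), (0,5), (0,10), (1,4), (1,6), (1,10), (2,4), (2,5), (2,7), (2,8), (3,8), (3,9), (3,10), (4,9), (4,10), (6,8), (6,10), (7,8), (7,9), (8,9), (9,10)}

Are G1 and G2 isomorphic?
Yes, isomorphic

The graphs are isomorphic.
One valid mapping φ: V(G1) → V(G2): 0→8, 1→5, 2→1, 3→7, 4→4, 5→6, 6→9, 7→3, 8→0, 9→10, 10→2

Verify φ preserves adjacency — for each edge of G1, its image is an edge of G2:
  (0,3) → (φ(0),φ(3)) = (7,8) ∈ E(G2) ✓
  (0,5) → (φ(0),φ(5)) = (6,8) ∈ E(G2) ✓
  (0,6) → (φ(0),φ(6)) = (8,9) ∈ E(G2) ✓
  (0,7) → (φ(0),φ(7)) = (3,8) ∈ E(G2) ✓
  (0,10) → (φ(0),φ(10)) = (2,8) ∈ E(G2) ✓
  (1,8) → (φ(1),φ(8)) = (0,5) ∈ E(G2) ✓
  (1,10) → (φ(1),φ(10)) = (2,5) ∈ E(G2) ✓
  (2,4) → (φ(2),φ(4)) = (1,4) ∈ E(G2) ✓
  (2,5) → (φ(2),φ(5)) = (1,6) ∈ E(G2) ✓
  (2,8) → (φ(2),φ(8)) = (0,1) ∈ E(G2) ✓
  (2,9) → (φ(2),φ(9)) = (1,10) ∈ E(G2) ✓
  (3,6) → (φ(3),φ(6)) = (7,9) ∈ E(G2) ✓
  (3,10) → (φ(3),φ(10)) = (2,7) ∈ E(G2) ✓
  (4,6) → (φ(4),φ(6)) = (4,9) ∈ E(G2) ✓
  (4,9) → (φ(4),φ(9)) = (4,10) ∈ E(G2) ✓
  (4,10) → (φ(4),φ(10)) = (2,4) ∈ E(G2) ✓
  (5,9) → (φ(5),φ(9)) = (6,10) ∈ E(G2) ✓
  (6,7) → (φ(6),φ(7)) = (3,9) ∈ E(G2) ✓
  (6,9) → (φ(6),φ(9)) = (9,10) ∈ E(G2) ✓
  (7,8) → (φ(7),φ(8)) = (0,3) ∈ E(G2) ✓
  (7,9) → (φ(7),φ(9)) = (3,10) ∈ E(G2) ✓
  (8,9) → (φ(8),φ(9)) = (0,10) ∈ E(G2) ✓
  (8,10) → (φ(8),φ(10)) = (0,2) ∈ E(G2) ✓
All 23 edges of G1 map to edges of G2, and |E(G1)| = |E(G2)| = 23, so φ is a bijection on edges as well as vertices. Hence G1 ≅ G2.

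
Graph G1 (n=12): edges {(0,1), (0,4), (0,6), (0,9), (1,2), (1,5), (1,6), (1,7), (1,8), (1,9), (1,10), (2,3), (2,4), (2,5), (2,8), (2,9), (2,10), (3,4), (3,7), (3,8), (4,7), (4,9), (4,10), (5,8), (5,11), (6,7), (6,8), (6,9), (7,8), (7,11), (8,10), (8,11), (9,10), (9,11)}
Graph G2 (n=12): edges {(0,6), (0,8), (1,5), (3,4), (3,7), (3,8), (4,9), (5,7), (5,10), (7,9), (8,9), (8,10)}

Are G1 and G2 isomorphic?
No, not isomorphic

The graphs are NOT isomorphic.

Connected components of G1: 1 component(s) with vertex sets [[0, 1, 2, 3, 4, 5, 6, 7, 8, 9, 10, 11]], sizes [12].
Connected components of G2: 3 component(s) with vertex sets [[2], [11], [0, 1, 3, 4, 5, 6, 7, 8, 9, 10]], sizes [1, 1, 10].
The number of connected components (and the multiset of component sizes) is an isomorphism invariant — an isomorphism maps each component of G1 bijectively onto a component of G2. Since G1 has 1 component(s) and G2 has 3, they cannot be isomorphic.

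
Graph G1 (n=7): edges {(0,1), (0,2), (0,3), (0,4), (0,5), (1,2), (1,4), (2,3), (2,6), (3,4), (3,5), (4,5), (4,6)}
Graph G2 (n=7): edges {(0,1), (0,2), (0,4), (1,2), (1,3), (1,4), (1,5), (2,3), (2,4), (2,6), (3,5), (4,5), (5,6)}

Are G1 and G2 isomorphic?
Yes, isomorphic

The graphs are isomorphic.
One valid mapping φ: V(G1) → V(G2): 0→1, 1→3, 2→5, 3→4, 4→2, 5→0, 6→6

Verify φ preserves adjacency — for each edge of G1, its image is an edge of G2:
  (0,1) → (φ(0),φ(1)) = (1,3) ∈ E(G2) ✓
  (0,2) → (φ(0),φ(2)) = (1,5) ∈ E(G2) ✓
  (0,3) → (φ(0),φ(3)) = (1,4) ∈ E(G2) ✓
  (0,4) → (φ(0),φ(4)) = (1,2) ∈ E(G2) ✓
  (0,5) → (φ(0),φ(5)) = (0,1) ∈ E(G2) ✓
  (1,2) → (φ(1),φ(2)) = (3,5) ∈ E(G2) ✓
  (1,4) → (φ(1),φ(4)) = (2,3) ∈ E(G2) ✓
  (2,3) → (φ(2),φ(3)) = (4,5) ∈ E(G2) ✓
  (2,6) → (φ(2),φ(6)) = (5,6) ∈ E(G2) ✓
  (3,4) → (φ(3),φ(4)) = (2,4) ∈ E(G2) ✓
  (3,5) → (φ(3),φ(5)) = (0,4) ∈ E(G2) ✓
  (4,5) → (φ(4),φ(5)) = (0,2) ∈ E(G2) ✓
  (4,6) → (φ(4),φ(6)) = (2,6) ∈ E(G2) ✓
All 13 edges of G1 map to edges of G2, and |E(G1)| = |E(G2)| = 13, so φ is a bijection on edges as well as vertices. Hence G1 ≅ G2.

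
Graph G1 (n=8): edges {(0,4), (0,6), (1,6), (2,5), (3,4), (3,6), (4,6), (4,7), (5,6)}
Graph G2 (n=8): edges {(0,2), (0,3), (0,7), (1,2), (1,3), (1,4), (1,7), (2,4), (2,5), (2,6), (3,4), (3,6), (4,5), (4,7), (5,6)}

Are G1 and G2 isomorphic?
No, not isomorphic

The graphs are NOT isomorphic.

Counting triangles (3-cliques): G1 has 2, G2 has 5.
Triangle count is an isomorphism invariant, so differing triangle counts rule out isomorphism.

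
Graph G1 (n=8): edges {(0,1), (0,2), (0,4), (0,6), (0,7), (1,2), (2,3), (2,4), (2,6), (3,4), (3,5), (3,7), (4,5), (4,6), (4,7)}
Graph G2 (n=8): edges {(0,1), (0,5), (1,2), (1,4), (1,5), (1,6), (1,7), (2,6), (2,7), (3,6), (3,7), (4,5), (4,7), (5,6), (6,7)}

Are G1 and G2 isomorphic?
Yes, isomorphic

The graphs are isomorphic.
One valid mapping φ: V(G1) → V(G2): 0→7, 1→3, 2→6, 3→5, 4→1, 5→0, 6→2, 7→4

Verify φ preserves adjacency — for each edge of G1, its image is an edge of G2:
  (0,1) → (φ(0),φ(1)) = (3,7) ∈ E(G2) ✓
  (0,2) → (φ(0),φ(2)) = (6,7) ∈ E(G2) ✓
  (0,4) → (φ(0),φ(4)) = (1,7) ∈ E(G2) ✓
  (0,6) → (φ(0),φ(6)) = (2,7) ∈ E(G2) ✓
  (0,7) → (φ(0),φ(7)) = (4,7) ∈ E(G2) ✓
  (1,2) → (φ(1),φ(2)) = (3,6) ∈ E(G2) ✓
  (2,3) → (φ(2),φ(3)) = (5,6) ∈ E(G2) ✓
  (2,4) → (φ(2),φ(4)) = (1,6) ∈ E(G2) ✓
  (2,6) → (φ(2),φ(6)) = (2,6) ∈ E(G2) ✓
  (3,4) → (φ(3),φ(4)) = (1,5) ∈ E(G2) ✓
  (3,5) → (φ(3),φ(5)) = (0,5) ∈ E(G2) ✓
  (3,7) → (φ(3),φ(7)) = (4,5) ∈ E(G2) ✓
  (4,5) → (φ(4),φ(5)) = (0,1) ∈ E(G2) ✓
  (4,6) → (φ(4),φ(6)) = (1,2) ∈ E(G2) ✓
  (4,7) → (φ(4),φ(7)) = (1,4) ∈ E(G2) ✓
All 15 edges of G1 map to edges of G2, and |E(G1)| = |E(G2)| = 15, so φ is a bijection on edges as well as vertices. Hence G1 ≅ G2.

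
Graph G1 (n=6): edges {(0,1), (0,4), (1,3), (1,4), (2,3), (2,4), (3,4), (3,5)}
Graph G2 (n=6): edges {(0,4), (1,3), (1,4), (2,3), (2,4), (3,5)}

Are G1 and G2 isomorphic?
No, not isomorphic

The graphs are NOT isomorphic.

Counting edges: G1 has 8 edge(s); G2 has 6 edge(s).
Edge count is an isomorphism invariant (a bijection on vertices induces a bijection on edges), so differing edge counts rule out isomorphism.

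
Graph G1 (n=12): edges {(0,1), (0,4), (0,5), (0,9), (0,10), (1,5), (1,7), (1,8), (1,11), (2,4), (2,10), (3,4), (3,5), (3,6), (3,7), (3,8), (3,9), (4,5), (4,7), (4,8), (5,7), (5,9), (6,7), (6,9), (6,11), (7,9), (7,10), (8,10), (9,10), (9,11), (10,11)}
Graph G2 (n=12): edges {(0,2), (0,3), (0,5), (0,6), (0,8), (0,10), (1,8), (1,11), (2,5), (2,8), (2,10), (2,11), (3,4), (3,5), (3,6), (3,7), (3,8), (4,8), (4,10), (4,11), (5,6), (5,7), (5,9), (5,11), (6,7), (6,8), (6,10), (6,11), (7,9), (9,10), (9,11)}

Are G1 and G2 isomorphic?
Yes, isomorphic

The graphs are isomorphic.
One valid mapping φ: V(G1) → V(G2): 0→2, 1→10, 2→1, 3→3, 4→8, 5→0, 6→7, 7→6, 8→4, 9→5, 10→11, 11→9

Verify φ preserves adjacency — for each edge of G1, its image is an edge of G2:
  (0,1) → (φ(0),φ(1)) = (2,10) ∈ E(G2) ✓
  (0,4) → (φ(0),φ(4)) = (2,8) ∈ E(G2) ✓
  (0,5) → (φ(0),φ(5)) = (0,2) ∈ E(G2) ✓
  (0,9) → (φ(0),φ(9)) = (2,5) ∈ E(G2) ✓
  (0,10) → (φ(0),φ(10)) = (2,11) ∈ E(G2) ✓
  (1,5) → (φ(1),φ(5)) = (0,10) ∈ E(G2) ✓
  (1,7) → (φ(1),φ(7)) = (6,10) ∈ E(G2) ✓
  (1,8) → (φ(1),φ(8)) = (4,10) ∈ E(G2) ✓
  (1,11) → (φ(1),φ(11)) = (9,10) ∈ E(G2) ✓
  (2,4) → (φ(2),φ(4)) = (1,8) ∈ E(G2) ✓
  (2,10) → (φ(2),φ(10)) = (1,11) ∈ E(G2) ✓
  (3,4) → (φ(3),φ(4)) = (3,8) ∈ E(G2) ✓
  (3,5) → (φ(3),φ(5)) = (0,3) ∈ E(G2) ✓
  (3,6) → (φ(3),φ(6)) = (3,7) ∈ E(G2) ✓
  (3,7) → (φ(3),φ(7)) = (3,6) ∈ E(G2) ✓
  (3,8) → (φ(3),φ(8)) = (3,4) ∈ E(G2) ✓
  (3,9) → (φ(3),φ(9)) = (3,5) ∈ E(G2) ✓
  (4,5) → (φ(4),φ(5)) = (0,8) ∈ E(G2) ✓
  (4,7) → (φ(4),φ(7)) = (6,8) ∈ E(G2) ✓
  (4,8) → (φ(4),φ(8)) = (4,8) ∈ E(G2) ✓
  (5,7) → (φ(5),φ(7)) = (0,6) ∈ E(G2) ✓
  (5,9) → (φ(5),φ(9)) = (0,5) ∈ E(G2) ✓
  (6,7) → (φ(6),φ(7)) = (6,7) ∈ E(G2) ✓
  (6,9) → (φ(6),φ(9)) = (5,7) ∈ E(G2) ✓
  (6,11) → (φ(6),φ(11)) = (7,9) ∈ E(G2) ✓
  (7,9) → (φ(7),φ(9)) = (5,6) ∈ E(G2) ✓
  (7,10) → (φ(7),φ(10)) = (6,11) ∈ E(G2) ✓
  (8,10) → (φ(8),φ(10)) = (4,11) ∈ E(G2) ✓
  (9,10) → (φ(9),φ(10)) = (5,11) ∈ E(G2) ✓
  (9,11) → (φ(9),φ(11)) = (5,9) ∈ E(G2) ✓
  (10,11) → (φ(10),φ(11)) = (9,11) ∈ E(G2) ✓
All 31 edges of G1 map to edges of G2, and |E(G1)| = |E(G2)| = 31, so φ is a bijection on edges as well as vertices. Hence G1 ≅ G2.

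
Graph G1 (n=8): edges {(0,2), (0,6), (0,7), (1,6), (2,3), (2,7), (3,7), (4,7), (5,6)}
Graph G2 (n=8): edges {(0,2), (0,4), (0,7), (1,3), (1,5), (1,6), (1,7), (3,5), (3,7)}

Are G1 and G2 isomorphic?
Yes, isomorphic

The graphs are isomorphic.
One valid mapping φ: V(G1) → V(G2): 0→7, 1→2, 2→3, 3→5, 4→6, 5→4, 6→0, 7→1

Verify φ preserves adjacency — for each edge of G1, its image is an edge of G2:
  (0,2) → (φ(0),φ(2)) = (3,7) ∈ E(G2) ✓
  (0,6) → (φ(0),φ(6)) = (0,7) ∈ E(G2) ✓
  (0,7) → (φ(0),φ(7)) = (1,7) ∈ E(G2) ✓
  (1,6) → (φ(1),φ(6)) = (0,2) ∈ E(G2) ✓
  (2,3) → (φ(2),φ(3)) = (3,5) ∈ E(G2) ✓
  (2,7) → (φ(2),φ(7)) = (1,3) ∈ E(G2) ✓
  (3,7) → (φ(3),φ(7)) = (1,5) ∈ E(G2) ✓
  (4,7) → (φ(4),φ(7)) = (1,6) ∈ E(G2) ✓
  (5,6) → (φ(5),φ(6)) = (0,4) ∈ E(G2) ✓
All 9 edges of G1 map to edges of G2, and |E(G1)| = |E(G2)| = 9, so φ is a bijection on edges as well as vertices. Hence G1 ≅ G2.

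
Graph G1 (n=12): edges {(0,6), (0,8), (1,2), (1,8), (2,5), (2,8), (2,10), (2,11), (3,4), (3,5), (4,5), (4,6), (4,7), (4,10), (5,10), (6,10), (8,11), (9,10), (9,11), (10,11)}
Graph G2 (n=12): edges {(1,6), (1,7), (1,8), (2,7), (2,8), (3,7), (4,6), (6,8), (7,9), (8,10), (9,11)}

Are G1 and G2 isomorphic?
No, not isomorphic

The graphs are NOT isomorphic.

Connected components of G1: 1 component(s) with vertex sets [[0, 1, 2, 3, 4, 5, 6, 7, 8, 9, 10, 11]], sizes [12].
Connected components of G2: 3 component(s) with vertex sets [[0], [5], [1, 2, 3, 4, 6, 7, 8, 9, 10, 11]], sizes [1, 1, 10].
The number of connected components (and the multiset of component sizes) is an isomorphism invariant — an isomorphism maps each component of G1 bijectively onto a component of G2. Since G1 has 1 component(s) and G2 has 3, they cannot be isomorphic.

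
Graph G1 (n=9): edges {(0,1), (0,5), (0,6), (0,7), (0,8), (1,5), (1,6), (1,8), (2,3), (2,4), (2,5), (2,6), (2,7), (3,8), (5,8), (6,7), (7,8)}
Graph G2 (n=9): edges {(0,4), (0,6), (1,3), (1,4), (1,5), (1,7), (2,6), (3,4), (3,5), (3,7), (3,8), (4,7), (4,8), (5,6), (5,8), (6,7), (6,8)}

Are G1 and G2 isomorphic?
Yes, isomorphic

The graphs are isomorphic.
One valid mapping φ: V(G1) → V(G2): 0→3, 1→1, 2→6, 3→0, 4→2, 5→7, 6→5, 7→8, 8→4

Verify φ preserves adjacency — for each edge of G1, its image is an edge of G2:
  (0,1) → (φ(0),φ(1)) = (1,3) ∈ E(G2) ✓
  (0,5) → (φ(0),φ(5)) = (3,7) ∈ E(G2) ✓
  (0,6) → (φ(0),φ(6)) = (3,5) ∈ E(G2) ✓
  (0,7) → (φ(0),φ(7)) = (3,8) ∈ E(G2) ✓
  (0,8) → (φ(0),φ(8)) = (3,4) ∈ E(G2) ✓
  (1,5) → (φ(1),φ(5)) = (1,7) ∈ E(G2) ✓
  (1,6) → (φ(1),φ(6)) = (1,5) ∈ E(G2) ✓
  (1,8) → (φ(1),φ(8)) = (1,4) ∈ E(G2) ✓
  (2,3) → (φ(2),φ(3)) = (0,6) ∈ E(G2) ✓
  (2,4) → (φ(2),φ(4)) = (2,6) ∈ E(G2) ✓
  (2,5) → (φ(2),φ(5)) = (6,7) ∈ E(G2) ✓
  (2,6) → (φ(2),φ(6)) = (5,6) ∈ E(G2) ✓
  (2,7) → (φ(2),φ(7)) = (6,8) ∈ E(G2) ✓
  (3,8) → (φ(3),φ(8)) = (0,4) ∈ E(G2) ✓
  (5,8) → (φ(5),φ(8)) = (4,7) ∈ E(G2) ✓
  (6,7) → (φ(6),φ(7)) = (5,8) ∈ E(G2) ✓
  (7,8) → (φ(7),φ(8)) = (4,8) ∈ E(G2) ✓
All 17 edges of G1 map to edges of G2, and |E(G1)| = |E(G2)| = 17, so φ is a bijection on edges as well as vertices. Hence G1 ≅ G2.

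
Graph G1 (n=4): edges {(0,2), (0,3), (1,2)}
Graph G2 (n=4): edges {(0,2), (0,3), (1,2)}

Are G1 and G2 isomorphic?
Yes, isomorphic

The graphs are isomorphic.
One valid mapping φ: V(G1) → V(G2): 0→2, 1→3, 2→0, 3→1

Verify φ preserves adjacency — for each edge of G1, its image is an edge of G2:
  (0,2) → (φ(0),φ(2)) = (0,2) ∈ E(G2) ✓
  (0,3) → (φ(0),φ(3)) = (1,2) ∈ E(G2) ✓
  (1,2) → (φ(1),φ(2)) = (0,3) ∈ E(G2) ✓
All 3 edges of G1 map to edges of G2, and |E(G1)| = |E(G2)| = 3, so φ is a bijection on edges as well as vertices. Hence G1 ≅ G2.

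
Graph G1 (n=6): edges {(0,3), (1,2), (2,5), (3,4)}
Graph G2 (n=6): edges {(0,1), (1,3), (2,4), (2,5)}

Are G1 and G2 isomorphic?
Yes, isomorphic

The graphs are isomorphic.
One valid mapping φ: V(G1) → V(G2): 0→0, 1→4, 2→2, 3→1, 4→3, 5→5

Verify φ preserves adjacency — for each edge of G1, its image is an edge of G2:
  (0,3) → (φ(0),φ(3)) = (0,1) ∈ E(G2) ✓
  (1,2) → (φ(1),φ(2)) = (2,4) ∈ E(G2) ✓
  (2,5) → (φ(2),φ(5)) = (2,5) ∈ E(G2) ✓
  (3,4) → (φ(3),φ(4)) = (1,3) ∈ E(G2) ✓
All 4 edges of G1 map to edges of G2, and |E(G1)| = |E(G2)| = 4, so φ is a bijection on edges as well as vertices. Hence G1 ≅ G2.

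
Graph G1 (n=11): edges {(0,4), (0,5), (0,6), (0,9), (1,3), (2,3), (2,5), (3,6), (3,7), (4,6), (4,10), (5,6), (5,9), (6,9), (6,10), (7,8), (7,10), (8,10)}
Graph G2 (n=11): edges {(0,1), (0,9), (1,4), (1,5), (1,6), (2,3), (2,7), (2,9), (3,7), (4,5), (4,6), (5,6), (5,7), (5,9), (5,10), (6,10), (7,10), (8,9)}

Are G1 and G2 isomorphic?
Yes, isomorphic

The graphs are isomorphic.
One valid mapping φ: V(G1) → V(G2): 0→6, 1→8, 2→0, 3→9, 4→10, 5→1, 6→5, 7→2, 8→3, 9→4, 10→7

Verify φ preserves adjacency — for each edge of G1, its image is an edge of G2:
  (0,4) → (φ(0),φ(4)) = (6,10) ∈ E(G2) ✓
  (0,5) → (φ(0),φ(5)) = (1,6) ∈ E(G2) ✓
  (0,6) → (φ(0),φ(6)) = (5,6) ∈ E(G2) ✓
  (0,9) → (φ(0),φ(9)) = (4,6) ∈ E(G2) ✓
  (1,3) → (φ(1),φ(3)) = (8,9) ∈ E(G2) ✓
  (2,3) → (φ(2),φ(3)) = (0,9) ∈ E(G2) ✓
  (2,5) → (φ(2),φ(5)) = (0,1) ∈ E(G2) ✓
  (3,6) → (φ(3),φ(6)) = (5,9) ∈ E(G2) ✓
  (3,7) → (φ(3),φ(7)) = (2,9) ∈ E(G2) ✓
  (4,6) → (φ(4),φ(6)) = (5,10) ∈ E(G2) ✓
  (4,10) → (φ(4),φ(10)) = (7,10) ∈ E(G2) ✓
  (5,6) → (φ(5),φ(6)) = (1,5) ∈ E(G2) ✓
  (5,9) → (φ(5),φ(9)) = (1,4) ∈ E(G2) ✓
  (6,9) → (φ(6),φ(9)) = (4,5) ∈ E(G2) ✓
  (6,10) → (φ(6),φ(10)) = (5,7) ∈ E(G2) ✓
  (7,8) → (φ(7),φ(8)) = (2,3) ∈ E(G2) ✓
  (7,10) → (φ(7),φ(10)) = (2,7) ∈ E(G2) ✓
  (8,10) → (φ(8),φ(10)) = (3,7) ∈ E(G2) ✓
All 18 edges of G1 map to edges of G2, and |E(G1)| = |E(G2)| = 18, so φ is a bijection on edges as well as vertices. Hence G1 ≅ G2.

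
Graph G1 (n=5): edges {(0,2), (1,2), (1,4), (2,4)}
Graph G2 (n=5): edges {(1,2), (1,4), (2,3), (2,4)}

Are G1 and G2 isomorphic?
Yes, isomorphic

The graphs are isomorphic.
One valid mapping φ: V(G1) → V(G2): 0→3, 1→4, 2→2, 3→0, 4→1

Verify φ preserves adjacency — for each edge of G1, its image is an edge of G2:
  (0,2) → (φ(0),φ(2)) = (2,3) ∈ E(G2) ✓
  (1,2) → (φ(1),φ(2)) = (2,4) ∈ E(G2) ✓
  (1,4) → (φ(1),φ(4)) = (1,4) ∈ E(G2) ✓
  (2,4) → (φ(2),φ(4)) = (1,2) ∈ E(G2) ✓
All 4 edges of G1 map to edges of G2, and |E(G1)| = |E(G2)| = 4, so φ is a bijection on edges as well as vertices. Hence G1 ≅ G2.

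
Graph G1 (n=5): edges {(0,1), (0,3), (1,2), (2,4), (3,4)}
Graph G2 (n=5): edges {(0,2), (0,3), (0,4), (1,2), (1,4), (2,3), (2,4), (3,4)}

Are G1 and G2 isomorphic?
No, not isomorphic

The graphs are NOT isomorphic.

Counting triangles (3-cliques): G1 has 0, G2 has 5.
Triangle count is an isomorphism invariant, so differing triangle counts rule out isomorphism.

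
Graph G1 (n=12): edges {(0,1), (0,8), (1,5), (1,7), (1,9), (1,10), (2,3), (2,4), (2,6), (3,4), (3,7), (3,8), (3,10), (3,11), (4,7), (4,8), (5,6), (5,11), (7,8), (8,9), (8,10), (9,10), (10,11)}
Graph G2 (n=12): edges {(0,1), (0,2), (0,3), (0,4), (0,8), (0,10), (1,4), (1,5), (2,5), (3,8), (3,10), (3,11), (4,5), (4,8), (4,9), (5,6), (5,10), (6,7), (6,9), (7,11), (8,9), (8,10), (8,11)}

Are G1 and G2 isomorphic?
Yes, isomorphic

The graphs are isomorphic.
One valid mapping φ: V(G1) → V(G2): 0→2, 1→5, 2→11, 3→8, 4→3, 5→6, 6→7, 7→10, 8→0, 9→1, 10→4, 11→9

Verify φ preserves adjacency — for each edge of G1, its image is an edge of G2:
  (0,1) → (φ(0),φ(1)) = (2,5) ∈ E(G2) ✓
  (0,8) → (φ(0),φ(8)) = (0,2) ∈ E(G2) ✓
  (1,5) → (φ(1),φ(5)) = (5,6) ∈ E(G2) ✓
  (1,7) → (φ(1),φ(7)) = (5,10) ∈ E(G2) ✓
  (1,9) → (φ(1),φ(9)) = (1,5) ∈ E(G2) ✓
  (1,10) → (φ(1),φ(10)) = (4,5) ∈ E(G2) ✓
  (2,3) → (φ(2),φ(3)) = (8,11) ∈ E(G2) ✓
  (2,4) → (φ(2),φ(4)) = (3,11) ∈ E(G2) ✓
  (2,6) → (φ(2),φ(6)) = (7,11) ∈ E(G2) ✓
  (3,4) → (φ(3),φ(4)) = (3,8) ∈ E(G2) ✓
  (3,7) → (φ(3),φ(7)) = (8,10) ∈ E(G2) ✓
  (3,8) → (φ(3),φ(8)) = (0,8) ∈ E(G2) ✓
  (3,10) → (φ(3),φ(10)) = (4,8) ∈ E(G2) ✓
  (3,11) → (φ(3),φ(11)) = (8,9) ∈ E(G2) ✓
  (4,7) → (φ(4),φ(7)) = (3,10) ∈ E(G2) ✓
  (4,8) → (φ(4),φ(8)) = (0,3) ∈ E(G2) ✓
  (5,6) → (φ(5),φ(6)) = (6,7) ∈ E(G2) ✓
  (5,11) → (φ(5),φ(11)) = (6,9) ∈ E(G2) ✓
  (7,8) → (φ(7),φ(8)) = (0,10) ∈ E(G2) ✓
  (8,9) → (φ(8),φ(9)) = (0,1) ∈ E(G2) ✓
  (8,10) → (φ(8),φ(10)) = (0,4) ∈ E(G2) ✓
  (9,10) → (φ(9),φ(10)) = (1,4) ∈ E(G2) ✓
  (10,11) → (φ(10),φ(11)) = (4,9) ∈ E(G2) ✓
All 23 edges of G1 map to edges of G2, and |E(G1)| = |E(G2)| = 23, so φ is a bijection on edges as well as vertices. Hence G1 ≅ G2.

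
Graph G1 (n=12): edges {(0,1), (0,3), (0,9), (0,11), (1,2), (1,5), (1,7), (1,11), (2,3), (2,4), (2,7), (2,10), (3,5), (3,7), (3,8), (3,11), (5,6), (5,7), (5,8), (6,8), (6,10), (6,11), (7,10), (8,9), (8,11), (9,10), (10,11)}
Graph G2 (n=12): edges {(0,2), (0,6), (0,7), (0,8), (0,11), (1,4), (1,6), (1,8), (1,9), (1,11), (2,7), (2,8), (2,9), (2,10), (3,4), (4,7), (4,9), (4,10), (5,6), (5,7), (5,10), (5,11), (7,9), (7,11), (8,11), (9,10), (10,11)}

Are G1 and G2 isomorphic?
Yes, isomorphic

The graphs are isomorphic.
One valid mapping φ: V(G1) → V(G2): 0→5, 1→10, 2→4, 3→7, 4→3, 5→2, 6→8, 7→9, 8→0, 9→6, 10→1, 11→11

Verify φ preserves adjacency — for each edge of G1, its image is an edge of G2:
  (0,1) → (φ(0),φ(1)) = (5,10) ∈ E(G2) ✓
  (0,3) → (φ(0),φ(3)) = (5,7) ∈ E(G2) ✓
  (0,9) → (φ(0),φ(9)) = (5,6) ∈ E(G2) ✓
  (0,11) → (φ(0),φ(11)) = (5,11) ∈ E(G2) ✓
  (1,2) → (φ(1),φ(2)) = (4,10) ∈ E(G2) ✓
  (1,5) → (φ(1),φ(5)) = (2,10) ∈ E(G2) ✓
  (1,7) → (φ(1),φ(7)) = (9,10) ∈ E(G2) ✓
  (1,11) → (φ(1),φ(11)) = (10,11) ∈ E(G2) ✓
  (2,3) → (φ(2),φ(3)) = (4,7) ∈ E(G2) ✓
  (2,4) → (φ(2),φ(4)) = (3,4) ∈ E(G2) ✓
  (2,7) → (φ(2),φ(7)) = (4,9) ∈ E(G2) ✓
  (2,10) → (φ(2),φ(10)) = (1,4) ∈ E(G2) ✓
  (3,5) → (φ(3),φ(5)) = (2,7) ∈ E(G2) ✓
  (3,7) → (φ(3),φ(7)) = (7,9) ∈ E(G2) ✓
  (3,8) → (φ(3),φ(8)) = (0,7) ∈ E(G2) ✓
  (3,11) → (φ(3),φ(11)) = (7,11) ∈ E(G2) ✓
  (5,6) → (φ(5),φ(6)) = (2,8) ∈ E(G2) ✓
  (5,7) → (φ(5),φ(7)) = (2,9) ∈ E(G2) ✓
  (5,8) → (φ(5),φ(8)) = (0,2) ∈ E(G2) ✓
  (6,8) → (φ(6),φ(8)) = (0,8) ∈ E(G2) ✓
  (6,10) → (φ(6),φ(10)) = (1,8) ∈ E(G2) ✓
  (6,11) → (φ(6),φ(11)) = (8,11) ∈ E(G2) ✓
  (7,10) → (φ(7),φ(10)) = (1,9) ∈ E(G2) ✓
  (8,9) → (φ(8),φ(9)) = (0,6) ∈ E(G2) ✓
  (8,11) → (φ(8),φ(11)) = (0,11) ∈ E(G2) ✓
  (9,10) → (φ(9),φ(10)) = (1,6) ∈ E(G2) ✓
  (10,11) → (φ(10),φ(11)) = (1,11) ∈ E(G2) ✓
All 27 edges of G1 map to edges of G2, and |E(G1)| = |E(G2)| = 27, so φ is a bijection on edges as well as vertices. Hence G1 ≅ G2.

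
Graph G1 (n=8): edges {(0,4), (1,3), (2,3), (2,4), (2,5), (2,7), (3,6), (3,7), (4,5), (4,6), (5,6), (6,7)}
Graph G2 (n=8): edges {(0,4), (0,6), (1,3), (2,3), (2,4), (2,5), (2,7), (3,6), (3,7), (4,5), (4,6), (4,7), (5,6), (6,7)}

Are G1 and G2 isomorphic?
No, not isomorphic

The graphs are NOT isomorphic.

Counting edges: G1 has 12 edge(s); G2 has 14 edge(s).
Edge count is an isomorphism invariant (a bijection on vertices induces a bijection on edges), so differing edge counts rule out isomorphism.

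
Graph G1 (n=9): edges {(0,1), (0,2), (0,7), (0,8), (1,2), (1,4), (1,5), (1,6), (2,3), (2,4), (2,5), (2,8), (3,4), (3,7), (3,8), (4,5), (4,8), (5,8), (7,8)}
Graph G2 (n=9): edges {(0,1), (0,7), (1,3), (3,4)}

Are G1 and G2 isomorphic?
No, not isomorphic

The graphs are NOT isomorphic.

Connected components of G1: 1 component(s) with vertex sets [[0, 1, 2, 3, 4, 5, 6, 7, 8]], sizes [9].
Connected components of G2: 5 component(s) with vertex sets [[2], [5], [6], [8], [0, 1, 3, 4, 7]], sizes [1, 1, 1, 1, 5].
The number of connected components (and the multiset of component sizes) is an isomorphism invariant — an isomorphism maps each component of G1 bijectively onto a component of G2. Since G1 has 1 component(s) and G2 has 5, they cannot be isomorphic.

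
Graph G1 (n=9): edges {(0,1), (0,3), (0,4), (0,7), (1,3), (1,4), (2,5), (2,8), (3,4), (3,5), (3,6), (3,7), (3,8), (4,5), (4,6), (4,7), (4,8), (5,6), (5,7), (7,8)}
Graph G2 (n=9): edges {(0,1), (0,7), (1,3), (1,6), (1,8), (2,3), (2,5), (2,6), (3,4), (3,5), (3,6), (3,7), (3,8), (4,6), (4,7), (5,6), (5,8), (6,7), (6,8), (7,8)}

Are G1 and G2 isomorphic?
Yes, isomorphic

The graphs are isomorphic.
One valid mapping φ: V(G1) → V(G2): 0→5, 1→2, 2→0, 3→3, 4→6, 5→7, 6→4, 7→8, 8→1

Verify φ preserves adjacency — for each edge of G1, its image is an edge of G2:
  (0,1) → (φ(0),φ(1)) = (2,5) ∈ E(G2) ✓
  (0,3) → (φ(0),φ(3)) = (3,5) ∈ E(G2) ✓
  (0,4) → (φ(0),φ(4)) = (5,6) ∈ E(G2) ✓
  (0,7) → (φ(0),φ(7)) = (5,8) ∈ E(G2) ✓
  (1,3) → (φ(1),φ(3)) = (2,3) ∈ E(G2) ✓
  (1,4) → (φ(1),φ(4)) = (2,6) ∈ E(G2) ✓
  (2,5) → (φ(2),φ(5)) = (0,7) ∈ E(G2) ✓
  (2,8) → (φ(2),φ(8)) = (0,1) ∈ E(G2) ✓
  (3,4) → (φ(3),φ(4)) = (3,6) ∈ E(G2) ✓
  (3,5) → (φ(3),φ(5)) = (3,7) ∈ E(G2) ✓
  (3,6) → (φ(3),φ(6)) = (3,4) ∈ E(G2) ✓
  (3,7) → (φ(3),φ(7)) = (3,8) ∈ E(G2) ✓
  (3,8) → (φ(3),φ(8)) = (1,3) ∈ E(G2) ✓
  (4,5) → (φ(4),φ(5)) = (6,7) ∈ E(G2) ✓
  (4,6) → (φ(4),φ(6)) = (4,6) ∈ E(G2) ✓
  (4,7) → (φ(4),φ(7)) = (6,8) ∈ E(G2) ✓
  (4,8) → (φ(4),φ(8)) = (1,6) ∈ E(G2) ✓
  (5,6) → (φ(5),φ(6)) = (4,7) ∈ E(G2) ✓
  (5,7) → (φ(5),φ(7)) = (7,8) ∈ E(G2) ✓
  (7,8) → (φ(7),φ(8)) = (1,8) ∈ E(G2) ✓
All 20 edges of G1 map to edges of G2, and |E(G1)| = |E(G2)| = 20, so φ is a bijection on edges as well as vertices. Hence G1 ≅ G2.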